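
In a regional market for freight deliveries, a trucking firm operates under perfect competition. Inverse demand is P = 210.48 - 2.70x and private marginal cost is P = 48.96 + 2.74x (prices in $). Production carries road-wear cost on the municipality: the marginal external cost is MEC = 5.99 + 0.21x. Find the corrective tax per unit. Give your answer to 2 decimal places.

tax = $11.77 per unit

Social marginal cost = private MC + MEC = 54.95 + 2.95x.
Set SMC = demand: 54.95 + 2.95x = 210.48 - 2.70x → x* = 27.5274.
The Pigouvian tax equals MEC at x*: 5.99 + 0.21×27.5274 = 11.7708.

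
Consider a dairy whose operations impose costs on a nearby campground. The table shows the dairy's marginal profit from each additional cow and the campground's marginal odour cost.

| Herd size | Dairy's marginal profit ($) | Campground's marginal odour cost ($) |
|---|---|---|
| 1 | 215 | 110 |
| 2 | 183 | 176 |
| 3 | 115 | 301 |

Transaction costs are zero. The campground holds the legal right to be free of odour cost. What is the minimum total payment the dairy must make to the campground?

Efficient level: marginal profit ≥ marginal odour cost through level 2, so k* = 2.
With the campground holding the right, the dairy must at least compensate total damage at k*: 110 + 176 = 286.

$286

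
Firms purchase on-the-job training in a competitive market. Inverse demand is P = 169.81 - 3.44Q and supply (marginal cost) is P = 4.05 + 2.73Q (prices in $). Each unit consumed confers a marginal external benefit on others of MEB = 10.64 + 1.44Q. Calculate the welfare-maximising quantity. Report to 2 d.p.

Q* = 37.29

Social marginal benefit = demand + MEB = 180.45 - 2.00Q.
Set SMB = MC: 180.45 - 2.00Q = 4.05 + 2.73Q → Q* = 37.2939.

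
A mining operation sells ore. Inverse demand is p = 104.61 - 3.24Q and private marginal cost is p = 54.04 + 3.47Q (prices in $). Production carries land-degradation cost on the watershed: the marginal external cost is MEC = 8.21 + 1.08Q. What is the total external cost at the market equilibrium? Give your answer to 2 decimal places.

$92.55

Market equilibrium (private): 54.04 + 3.47Q = 104.61 - 3.24Q → Q_m = 7.5365.
Total external cost = ∫₀^{Q_m} (8.21 + 1.08Q) dQ = 8.21×7.5365 + ½×1.08×7.5365² = 92.5460.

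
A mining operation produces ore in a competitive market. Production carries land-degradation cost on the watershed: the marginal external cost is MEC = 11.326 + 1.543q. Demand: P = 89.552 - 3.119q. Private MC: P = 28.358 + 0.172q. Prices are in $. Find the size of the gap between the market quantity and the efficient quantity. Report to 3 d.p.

Market equilibrium (private): 28.358 + 0.172q = 89.552 - 3.119q → q_m = 18.5943.
Social marginal cost = private MC + MEC = 39.684 + 1.715q.
Set SMC = demand: 39.684 + 1.715q = 89.552 - 3.119q → q* = 10.3161.
Gap = |18.5943 − 10.3161| = 8.2782.

8.278 units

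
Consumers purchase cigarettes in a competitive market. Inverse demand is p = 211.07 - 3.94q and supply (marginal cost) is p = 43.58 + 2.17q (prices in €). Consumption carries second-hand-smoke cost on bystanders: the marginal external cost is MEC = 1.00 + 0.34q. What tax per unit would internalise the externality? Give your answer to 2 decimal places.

Social marginal benefit = demand − MEC = 210.07 - 4.28q.
Set SMB = MC: 210.07 - 4.28q = 43.58 + 2.17q → q* = 25.8124.
The Pigouvian tax equals MEC at q*: 1.00 + 0.34×25.8124 = 9.7762.

tax = €9.78 per unit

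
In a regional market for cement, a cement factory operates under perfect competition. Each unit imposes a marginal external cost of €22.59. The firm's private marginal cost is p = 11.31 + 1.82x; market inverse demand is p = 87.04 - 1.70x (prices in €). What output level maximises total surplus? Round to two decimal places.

x* = 15.10

Social marginal cost = private MC + MEC = 33.90 + 1.82x.
Set SMC = demand: 33.90 + 1.82x = 87.04 - 1.70x → x* = 15.0966.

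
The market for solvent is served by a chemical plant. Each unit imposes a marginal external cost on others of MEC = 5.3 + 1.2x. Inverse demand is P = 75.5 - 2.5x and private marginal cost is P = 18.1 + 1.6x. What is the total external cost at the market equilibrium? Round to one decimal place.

Market equilibrium (private): 18.1 + 1.6x = 75.5 - 2.5x → x_m = 14.0000.
Total external cost = ∫₀^{x_m} (5.3 + 1.2x) dx = 5.3×14.0000 + ½×1.2×14.0000² = 191.8000.

191.8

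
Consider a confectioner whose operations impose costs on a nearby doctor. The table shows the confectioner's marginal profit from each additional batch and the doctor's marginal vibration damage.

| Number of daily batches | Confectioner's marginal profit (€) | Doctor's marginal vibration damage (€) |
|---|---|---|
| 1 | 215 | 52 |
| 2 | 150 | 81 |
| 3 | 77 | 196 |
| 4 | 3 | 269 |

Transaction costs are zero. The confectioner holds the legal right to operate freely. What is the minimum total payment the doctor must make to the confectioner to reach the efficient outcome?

€80

Left alone the confectioner would choose level 4 (marginal profit stays positive).
Efficient level: k* = 2 (marginal profit ≥ marginal vibration damage through 2).
The doctor must at least cover the confectioner's forgone profit from cutting 4→2: 77 + 3 = 80.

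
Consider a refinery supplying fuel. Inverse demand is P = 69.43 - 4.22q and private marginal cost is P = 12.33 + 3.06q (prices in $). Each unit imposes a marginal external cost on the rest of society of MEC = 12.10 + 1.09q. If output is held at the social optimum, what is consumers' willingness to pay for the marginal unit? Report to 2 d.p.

P = $46.74

Social marginal cost = private MC + MEC = 24.43 + 4.15q.
Set SMC = demand: 24.43 + 4.15q = 69.43 - 4.22q → q* = 5.3763.
Consumer price on the demand curve at q*: 69.43 − 4.22×5.3763 = 46.7420.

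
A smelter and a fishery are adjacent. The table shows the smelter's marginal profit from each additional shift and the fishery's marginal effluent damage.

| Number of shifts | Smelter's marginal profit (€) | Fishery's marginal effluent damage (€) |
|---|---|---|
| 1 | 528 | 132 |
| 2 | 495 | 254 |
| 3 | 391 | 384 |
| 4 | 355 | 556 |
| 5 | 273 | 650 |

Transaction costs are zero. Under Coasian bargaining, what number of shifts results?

3

Bargaining reaches the level where marginal profit last exceeds marginal effluent damage.
That holds through level 3 (391 ≥ 384) but not at 4 (355 < 556).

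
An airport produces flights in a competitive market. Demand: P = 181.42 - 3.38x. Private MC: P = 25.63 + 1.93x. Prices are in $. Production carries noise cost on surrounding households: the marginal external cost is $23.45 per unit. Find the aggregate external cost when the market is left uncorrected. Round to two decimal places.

Market equilibrium (private): 25.63 + 1.93x = 181.42 - 3.38x → x_m = 29.3390.
Total external cost = MEC × x_m = 23.45 × 29.3390 = 687.9996.

$688.00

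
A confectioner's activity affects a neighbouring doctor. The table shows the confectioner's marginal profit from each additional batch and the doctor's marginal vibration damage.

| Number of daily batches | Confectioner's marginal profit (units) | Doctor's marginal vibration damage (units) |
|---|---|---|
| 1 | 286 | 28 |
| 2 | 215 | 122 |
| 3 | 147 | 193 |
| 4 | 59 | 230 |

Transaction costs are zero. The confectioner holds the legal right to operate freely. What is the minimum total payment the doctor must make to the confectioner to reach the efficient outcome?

206

Left alone the confectioner would choose level 4 (marginal profit stays positive).
Efficient level: k* = 2 (marginal profit ≥ marginal vibration damage through 2).
The doctor must at least cover the confectioner's forgone profit from cutting 4→2: 147 + 59 = 206.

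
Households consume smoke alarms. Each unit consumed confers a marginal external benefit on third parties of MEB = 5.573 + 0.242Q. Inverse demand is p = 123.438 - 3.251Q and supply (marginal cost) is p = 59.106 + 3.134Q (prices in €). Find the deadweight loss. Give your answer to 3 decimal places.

Market equilibrium (private): 59.106 + 3.134Q = 123.438 - 3.251Q → Q_m = 10.0755.
Social marginal benefit = demand + MEB = 129.011 - 3.009Q.
Set SMB = MC: 129.011 - 3.009Q = 59.106 + 3.134Q → Q* = 11.3796.
Height of the DWL triangle at Q_m is SMB(Q_m) − MC(Q_m) = MEB(Q_m) = 8.0113.
DWL = ½ × 1.3041 × 8.0113 = 5.2238.

DWL = €5.224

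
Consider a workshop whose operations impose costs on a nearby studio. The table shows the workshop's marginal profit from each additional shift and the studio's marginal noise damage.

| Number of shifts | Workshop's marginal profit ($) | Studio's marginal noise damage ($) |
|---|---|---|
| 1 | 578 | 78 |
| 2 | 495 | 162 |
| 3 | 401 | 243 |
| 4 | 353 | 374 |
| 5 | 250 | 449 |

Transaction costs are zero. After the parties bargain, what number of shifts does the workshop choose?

Bargaining reaches the level where marginal profit last exceeds marginal noise damage.
That holds through level 3 (401 ≥ 243) but not at 4 (353 < 374).

3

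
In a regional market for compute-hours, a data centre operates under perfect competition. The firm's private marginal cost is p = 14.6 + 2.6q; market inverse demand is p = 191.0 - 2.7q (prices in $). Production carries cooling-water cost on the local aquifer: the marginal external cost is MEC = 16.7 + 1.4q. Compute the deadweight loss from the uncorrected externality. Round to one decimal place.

Market equilibrium (private): 14.6 + 2.6q = 191.0 - 2.7q → q_m = 33.2830.
Social marginal cost = private MC + MEC = 31.3 + 4.0q.
Set SMC = demand: 31.3 + 4.0q = 191.0 - 2.7q → q* = 23.8358.
The welfare-loss triangle has base |q_m − q*| and height MEC(q_m) (the vertical gap between SMC and demand is zero at q* and MEC at q_m).
DWL = ½ × 9.4472 × 63.2962 = 298.9859.

DWL = $299.0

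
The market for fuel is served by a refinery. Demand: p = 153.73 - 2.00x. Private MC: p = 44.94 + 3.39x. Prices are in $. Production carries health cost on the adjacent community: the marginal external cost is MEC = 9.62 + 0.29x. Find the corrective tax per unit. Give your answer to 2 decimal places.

tax = $14.68 per unit

Social marginal cost = private MC + MEC = 54.56 + 3.68x.
Set SMC = demand: 54.56 + 3.68x = 153.73 - 2.00x → x* = 17.4595.
The Pigouvian tax equals MEC at x*: 9.62 + 0.29×17.4595 = 14.6833.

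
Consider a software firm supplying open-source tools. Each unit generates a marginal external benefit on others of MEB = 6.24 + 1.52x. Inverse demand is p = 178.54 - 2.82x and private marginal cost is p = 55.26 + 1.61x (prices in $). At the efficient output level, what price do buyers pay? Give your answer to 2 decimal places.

Social marginal cost = private MC − MEB = 49.02 + 0.09x.
Set SMC = demand: 49.02 + 0.09x = 178.54 - 2.82x → x* = 44.5086.
Consumer price on the demand curve at x*: 178.54 − 2.82×44.5086 = 53.0257.

P = $53.03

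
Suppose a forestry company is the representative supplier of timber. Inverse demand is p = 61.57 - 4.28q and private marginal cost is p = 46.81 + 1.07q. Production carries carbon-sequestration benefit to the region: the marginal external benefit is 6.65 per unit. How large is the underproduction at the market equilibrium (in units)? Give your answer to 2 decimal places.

1.24 units

Market equilibrium (private): 46.81 + 1.07q = 61.57 - 4.28q → q_m = 2.7589.
Social marginal cost = private MC − MEB = 40.16 + 1.07q.
Set SMC = demand: 40.16 + 1.07q = 61.57 - 4.28q → q* = 4.0019.
Gap = |2.7589 − 4.0019| = 1.2430.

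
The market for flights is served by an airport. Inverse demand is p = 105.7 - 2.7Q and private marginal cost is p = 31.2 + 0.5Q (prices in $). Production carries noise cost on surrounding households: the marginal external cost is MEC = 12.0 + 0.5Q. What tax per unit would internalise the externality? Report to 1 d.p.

tax = $20.4 per unit

Social marginal cost = private MC + MEC = 43.2 + Q.
Set SMC = demand: 43.2 + Q = 105.7 - 2.7Q → Q* = 16.8919.
The Pigouvian tax equals MEC at Q*: 12.0 + 0.5×16.8919 = 20.4460.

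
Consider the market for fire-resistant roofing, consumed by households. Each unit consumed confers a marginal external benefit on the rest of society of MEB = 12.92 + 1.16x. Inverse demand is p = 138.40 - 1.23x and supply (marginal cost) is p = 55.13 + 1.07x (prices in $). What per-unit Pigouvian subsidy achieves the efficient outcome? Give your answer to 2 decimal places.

Social marginal benefit = demand + MEB = 151.32 - 0.07x.
Set SMB = MC: 151.32 - 0.07x = 55.13 + 1.07x → x* = 84.3772.
The Pigouvian subsidy equals MEB at x*: 12.92 + 1.16×84.3772 = 110.7976.

subsidy = $110.80 per unit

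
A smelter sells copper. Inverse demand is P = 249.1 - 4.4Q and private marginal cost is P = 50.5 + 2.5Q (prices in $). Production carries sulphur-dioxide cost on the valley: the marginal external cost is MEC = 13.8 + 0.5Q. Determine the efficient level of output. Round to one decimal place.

Q* = 25.0

Social marginal cost = private MC + MEC = 64.3 + 3.0Q.
Set SMC = demand: 64.3 + 3.0Q = 249.1 - 4.4Q → Q* = 24.9730.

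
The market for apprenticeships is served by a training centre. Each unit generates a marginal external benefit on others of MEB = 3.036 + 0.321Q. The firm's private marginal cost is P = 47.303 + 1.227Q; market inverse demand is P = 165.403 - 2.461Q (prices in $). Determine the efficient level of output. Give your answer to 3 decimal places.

Social marginal cost = private MC − MEB = 44.267 + 0.906Q.
Set SMC = demand: 44.267 + 0.906Q = 165.403 - 2.461Q → Q* = 35.9774.

Q* = 35.977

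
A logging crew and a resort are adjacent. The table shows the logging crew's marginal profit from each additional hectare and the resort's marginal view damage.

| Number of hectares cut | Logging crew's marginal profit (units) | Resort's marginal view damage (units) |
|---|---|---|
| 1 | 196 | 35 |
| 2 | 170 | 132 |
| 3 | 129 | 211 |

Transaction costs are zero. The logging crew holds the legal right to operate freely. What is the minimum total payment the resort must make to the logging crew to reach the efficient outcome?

129

Left alone the logging crew would choose level 3 (marginal profit stays positive).
Efficient level: k* = 2 (marginal profit ≥ marginal view damage through 2).
The resort must at least cover the logging crew's forgone profit from cutting 3→2: 129 = 129.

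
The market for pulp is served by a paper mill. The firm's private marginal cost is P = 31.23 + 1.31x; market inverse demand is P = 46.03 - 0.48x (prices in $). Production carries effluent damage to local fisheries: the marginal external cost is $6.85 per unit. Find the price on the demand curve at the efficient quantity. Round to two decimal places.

P = $43.90

Social marginal cost = private MC + MEC = 38.08 + 1.31x.
Set SMC = demand: 38.08 + 1.31x = 46.03 - 0.48x → x* = 4.4413.
Consumer price on the demand curve at x*: 46.03 − 0.48×4.4413 = 43.8982.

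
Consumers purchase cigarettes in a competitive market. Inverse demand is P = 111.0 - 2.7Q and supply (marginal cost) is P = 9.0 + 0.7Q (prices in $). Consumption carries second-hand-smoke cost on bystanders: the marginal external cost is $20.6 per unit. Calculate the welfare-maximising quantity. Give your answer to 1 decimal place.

Social marginal benefit = demand − MEC = 90.4 - 2.7Q.
Set SMB = MC: 90.4 - 2.7Q = 9.0 + 0.7Q → Q* = 23.9412.

Q* = 23.9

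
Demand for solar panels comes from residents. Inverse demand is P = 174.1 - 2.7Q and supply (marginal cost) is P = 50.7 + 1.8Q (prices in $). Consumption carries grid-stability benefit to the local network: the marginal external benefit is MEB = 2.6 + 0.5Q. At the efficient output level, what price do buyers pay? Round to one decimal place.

P = $89.1

Social marginal benefit = demand + MEB = 176.7 - 2.2Q.
Set SMB = MC: 176.7 - 2.2Q = 50.7 + 1.8Q → Q* = 31.5000.
Consumer price on the demand curve at Q*: 174.1 − 2.7×31.5000 = 89.0500.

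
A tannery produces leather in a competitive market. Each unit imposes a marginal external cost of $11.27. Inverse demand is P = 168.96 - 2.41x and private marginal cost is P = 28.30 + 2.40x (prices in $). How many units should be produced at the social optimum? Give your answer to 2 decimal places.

Social marginal cost = private MC + MEC = 39.57 + 2.40x.
Set SMC = demand: 39.57 + 2.40x = 168.96 - 2.41x → x* = 26.9002.

x* = 26.90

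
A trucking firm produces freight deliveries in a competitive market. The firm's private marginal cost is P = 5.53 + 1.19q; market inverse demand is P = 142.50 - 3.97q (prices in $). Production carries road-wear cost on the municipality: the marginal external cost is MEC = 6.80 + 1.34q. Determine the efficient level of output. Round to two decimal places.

Social marginal cost = private MC + MEC = 12.33 + 2.53q.
Set SMC = demand: 12.33 + 2.53q = 142.50 - 3.97q → q* = 20.0262.

q* = 20.03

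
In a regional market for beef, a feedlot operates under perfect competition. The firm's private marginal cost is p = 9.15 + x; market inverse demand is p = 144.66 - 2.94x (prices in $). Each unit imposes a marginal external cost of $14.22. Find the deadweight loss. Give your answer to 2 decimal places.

DWL = $25.66

Market equilibrium (private): 9.15 + x = 144.66 - 2.94x → x_m = 34.3934.
Social marginal cost = private MC + MEC = 23.37 + x.
Set SMC = demand: 23.37 + x = 144.66 - 2.94x → x* = 30.7843.
Height of the DWL triangle at x_m is SMC(x_m) − demand(x_m) = MEC(x_m) = 14.2200.
DWL = ½ × 3.6091 × 14.2200 = 25.6607.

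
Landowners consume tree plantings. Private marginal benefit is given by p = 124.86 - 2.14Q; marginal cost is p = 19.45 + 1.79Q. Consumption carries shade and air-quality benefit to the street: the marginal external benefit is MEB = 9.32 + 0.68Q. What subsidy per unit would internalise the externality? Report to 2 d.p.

Social marginal benefit = demand + MEB = 134.18 - 1.46Q.
Set SMB = MC: 134.18 - 1.46Q = 19.45 + 1.79Q → Q* = 35.3015.
The Pigouvian subsidy equals MEB at Q*: 9.32 + 0.68×35.3015 = 33.3250.

subsidy = 33.33 per unit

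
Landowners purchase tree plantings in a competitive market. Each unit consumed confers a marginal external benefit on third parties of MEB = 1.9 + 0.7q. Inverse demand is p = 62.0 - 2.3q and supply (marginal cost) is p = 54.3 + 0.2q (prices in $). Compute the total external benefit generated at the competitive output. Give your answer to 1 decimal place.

$9.2

Market equilibrium (private): 54.3 + 0.2q = 62.0 - 2.3q → q_m = 3.0800.
Total external benefit = ∫₀^{q_m} (1.9 + 0.7q) dq = 1.9×3.0800 + ½×0.7×3.0800² = 9.1722.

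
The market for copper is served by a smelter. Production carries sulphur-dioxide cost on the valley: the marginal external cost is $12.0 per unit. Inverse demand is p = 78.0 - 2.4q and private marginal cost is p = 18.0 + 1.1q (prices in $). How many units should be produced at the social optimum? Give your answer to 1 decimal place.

q* = 13.7

Social marginal cost = private MC + MEC = 30.0 + 1.1q.
Set SMC = demand: 30.0 + 1.1q = 78.0 - 2.4q → q* = 13.7143.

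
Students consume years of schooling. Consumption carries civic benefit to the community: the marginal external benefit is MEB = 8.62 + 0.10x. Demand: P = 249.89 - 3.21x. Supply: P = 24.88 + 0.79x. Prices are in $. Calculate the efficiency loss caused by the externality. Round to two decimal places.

DWL = $26.02

Market equilibrium (private): 24.88 + 0.79x = 249.89 - 3.21x → x_m = 56.2525.
Social marginal benefit = demand + MEB = 258.51 - 3.11x.
Set SMB = MC: 258.51 - 3.11x = 24.88 + 0.79x → x* = 59.9051.
The loss is the area between SMB and MC from x* to x_m; with linear curves that's a triangle of height MEB(x_m).
DWL = ½ × 3.6526 × 14.2453 = 26.0162.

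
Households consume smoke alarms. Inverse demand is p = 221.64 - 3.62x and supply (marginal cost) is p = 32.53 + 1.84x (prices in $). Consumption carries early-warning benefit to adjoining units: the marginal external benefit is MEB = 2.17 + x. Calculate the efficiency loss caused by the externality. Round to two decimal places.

Market equilibrium (private): 32.53 + 1.84x = 221.64 - 3.62x → x_m = 34.6355.
Social marginal benefit = demand + MEB = 223.81 - 2.62x.
Set SMB = MC: 223.81 - 2.62x = 32.53 + 1.84x → x* = 42.8879.
The welfare-loss triangle has base |x_m − x*| and height MEB(x_m) (the vertical gap between SMB and MC is zero at x* and MEB at x_m).
DWL = ½ × 8.2524 × 36.8055 = 151.8669.

DWL = $151.87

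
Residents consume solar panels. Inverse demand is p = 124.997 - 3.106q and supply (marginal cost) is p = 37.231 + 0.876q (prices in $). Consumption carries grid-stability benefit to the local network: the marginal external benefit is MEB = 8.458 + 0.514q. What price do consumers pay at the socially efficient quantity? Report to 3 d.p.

Social marginal benefit = demand + MEB = 133.455 - 2.592q.
Set SMB = MC: 133.455 - 2.592q = 37.231 + 0.876q → q* = 27.7463.
Consumer price on the demand curve at q*: 124.997 − 3.106×27.7463 = 38.8170.

P = $38.817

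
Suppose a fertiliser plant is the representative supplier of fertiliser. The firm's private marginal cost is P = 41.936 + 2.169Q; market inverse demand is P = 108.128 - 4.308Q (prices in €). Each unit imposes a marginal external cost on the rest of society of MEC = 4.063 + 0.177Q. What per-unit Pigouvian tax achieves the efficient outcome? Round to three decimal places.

tax = €5.716 per unit

Social marginal cost = private MC + MEC = 45.999 + 2.346Q.
Set SMC = demand: 45.999 + 2.346Q = 108.128 - 4.308Q → Q* = 9.3371.
The Pigouvian tax equals MEC at Q*: 4.063 + 0.177×9.3371 = 5.7157.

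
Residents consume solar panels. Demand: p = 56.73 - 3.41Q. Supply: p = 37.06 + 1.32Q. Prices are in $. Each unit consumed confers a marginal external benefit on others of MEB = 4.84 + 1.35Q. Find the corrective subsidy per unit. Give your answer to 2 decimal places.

Social marginal benefit = demand + MEB = 61.57 - 2.06Q.
Set SMB = MC: 61.57 - 2.06Q = 37.06 + 1.32Q → Q* = 7.2515.
The Pigouvian subsidy equals MEB at Q*: 4.84 + 1.35×7.2515 = 14.6295.

subsidy = $14.63 per unit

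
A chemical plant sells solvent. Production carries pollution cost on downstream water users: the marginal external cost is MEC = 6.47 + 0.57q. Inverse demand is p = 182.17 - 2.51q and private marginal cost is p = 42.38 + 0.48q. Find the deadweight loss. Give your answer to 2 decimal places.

Market equilibrium (private): 42.38 + 0.48q = 182.17 - 2.51q → q_m = 46.7525.
Social marginal cost = private MC + MEC = 48.85 + 1.05q.
Set SMC = demand: 48.85 + 1.05q = 182.17 - 2.51q → q* = 37.4494.
Height of the DWL triangle at q_m is SMC(q_m) − demand(q_m) = MEC(q_m) = 33.1189.
DWL = ½ × 9.3031 × 33.1189 = 154.0542.

DWL = 154.05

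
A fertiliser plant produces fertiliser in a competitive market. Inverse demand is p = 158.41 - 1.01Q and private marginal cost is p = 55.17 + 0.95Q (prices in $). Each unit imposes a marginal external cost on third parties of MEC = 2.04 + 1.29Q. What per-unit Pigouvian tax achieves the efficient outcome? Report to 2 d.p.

Social marginal cost = private MC + MEC = 57.21 + 2.24Q.
Set SMC = demand: 57.21 + 2.24Q = 158.41 - 1.01Q → Q* = 31.1385.
The Pigouvian tax equals MEC at Q*: 2.04 + 1.29×31.1385 = 42.2087.

tax = $42.21 per unit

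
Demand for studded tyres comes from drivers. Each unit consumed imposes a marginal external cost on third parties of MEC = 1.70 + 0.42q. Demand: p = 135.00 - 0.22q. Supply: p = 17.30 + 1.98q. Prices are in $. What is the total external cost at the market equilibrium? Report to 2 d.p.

$692.02

Market equilibrium (private): 17.30 + 1.98q = 135.00 - 0.22q → q_m = 53.5000.
Total external cost = ∫₀^{q_m} (1.70 + 0.42q) dq = 1.70×53.5000 + ½×0.42×53.5000² = 692.0225.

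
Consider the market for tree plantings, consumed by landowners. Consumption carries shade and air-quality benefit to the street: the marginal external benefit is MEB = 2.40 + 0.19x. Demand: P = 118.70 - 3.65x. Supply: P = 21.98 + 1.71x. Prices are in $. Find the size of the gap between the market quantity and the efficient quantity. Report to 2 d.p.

1.13 units

Market equilibrium (private): 21.98 + 1.71x = 118.70 - 3.65x → x_m = 18.0448.
Social marginal benefit = demand + MEB = 121.10 - 3.46x.
Set SMB = MC: 121.10 - 3.46x = 21.98 + 1.71x → x* = 19.1721.
Gap = |18.0448 − 19.1721| = 1.1273.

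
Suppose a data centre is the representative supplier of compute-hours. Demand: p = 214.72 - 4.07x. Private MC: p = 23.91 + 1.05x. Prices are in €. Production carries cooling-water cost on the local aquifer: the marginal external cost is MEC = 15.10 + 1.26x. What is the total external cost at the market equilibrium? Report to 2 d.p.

€1437.73

Market equilibrium (private): 23.91 + 1.05x = 214.72 - 4.07x → x_m = 37.2676.
Total external cost = ∫₀^{x_m} (15.10 + 1.26x) dx = 15.10×37.2676 + ½×1.26×37.2676² = 1437.7314.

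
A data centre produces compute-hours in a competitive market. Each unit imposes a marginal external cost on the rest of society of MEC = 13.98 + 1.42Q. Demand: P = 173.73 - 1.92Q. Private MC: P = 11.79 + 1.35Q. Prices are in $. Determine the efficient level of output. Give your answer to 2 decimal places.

Social marginal cost = private MC + MEC = 25.77 + 2.77Q.
Set SMC = demand: 25.77 + 2.77Q = 173.73 - 1.92Q → Q* = 31.5480.

Q* = 31.55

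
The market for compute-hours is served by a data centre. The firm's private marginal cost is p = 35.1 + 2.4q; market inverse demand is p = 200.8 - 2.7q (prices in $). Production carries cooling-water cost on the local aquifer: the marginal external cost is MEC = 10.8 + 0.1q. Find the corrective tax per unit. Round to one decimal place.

Social marginal cost = private MC + MEC = 45.9 + 2.5q.
Set SMC = demand: 45.9 + 2.5q = 200.8 - 2.7q → q* = 29.7885.
The Pigouvian tax equals MEC at q*: 10.8 + 0.1×29.7885 = 13.7789.

tax = $13.8 per unit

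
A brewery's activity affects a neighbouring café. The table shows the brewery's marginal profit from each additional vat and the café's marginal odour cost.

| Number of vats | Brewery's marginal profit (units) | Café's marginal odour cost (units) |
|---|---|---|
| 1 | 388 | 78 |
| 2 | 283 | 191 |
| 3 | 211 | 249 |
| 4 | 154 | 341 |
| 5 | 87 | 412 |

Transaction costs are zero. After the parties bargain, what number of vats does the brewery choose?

2

Bargaining reaches the level where marginal profit last exceeds marginal odour cost.
That holds through level 2 (283 ≥ 191) but not at 3 (211 < 249).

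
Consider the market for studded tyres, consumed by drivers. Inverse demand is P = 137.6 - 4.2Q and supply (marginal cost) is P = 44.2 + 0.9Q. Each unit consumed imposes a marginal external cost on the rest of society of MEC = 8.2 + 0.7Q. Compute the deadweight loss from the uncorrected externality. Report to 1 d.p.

Market equilibrium (private): 44.2 + 0.9Q = 137.6 - 4.2Q → Q_m = 18.3137.
Social marginal benefit = demand − MEC = 129.4 - 4.9Q.
Set SMB = MC: 129.4 - 4.9Q = 44.2 + 0.9Q → Q* = 14.6897.
Height of the DWL triangle at Q_m is MC(Q_m) − SMB(Q_m) = MEC(Q_m) = 21.0196.
DWL = ½ × 3.6240 × 21.0196 = 38.0875.

DWL = 38.1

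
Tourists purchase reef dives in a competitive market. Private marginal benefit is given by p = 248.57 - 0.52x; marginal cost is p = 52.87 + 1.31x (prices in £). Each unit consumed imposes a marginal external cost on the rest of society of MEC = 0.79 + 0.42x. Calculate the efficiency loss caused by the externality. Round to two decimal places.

DWL = £464.21

Market equilibrium (private): 52.87 + 1.31x = 248.57 - 0.52x → x_m = 106.9399.
Social marginal benefit = demand − MEC = 247.78 - 0.94x.
Set SMB = MC: 247.78 - 0.94x = 52.87 + 1.31x → x* = 86.6267.
The loss is the area between SMB and MC from x* to x_m; with linear curves that's a triangle of height MEC(x_m).
DWL = ½ × 20.3132 × 45.7048 = 464.2054.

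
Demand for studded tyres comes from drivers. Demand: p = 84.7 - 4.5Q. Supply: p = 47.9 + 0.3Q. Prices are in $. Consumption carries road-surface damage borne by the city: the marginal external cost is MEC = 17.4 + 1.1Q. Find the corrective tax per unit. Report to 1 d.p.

Social marginal benefit = demand − MEC = 67.3 - 5.6Q.
Set SMB = MC: 67.3 - 5.6Q = 47.9 + 0.3Q → Q* = 3.2881.
The Pigouvian tax equals MEC at Q*: 17.4 + 1.1×3.2881 = 21.0169.

tax = $21.0 per unit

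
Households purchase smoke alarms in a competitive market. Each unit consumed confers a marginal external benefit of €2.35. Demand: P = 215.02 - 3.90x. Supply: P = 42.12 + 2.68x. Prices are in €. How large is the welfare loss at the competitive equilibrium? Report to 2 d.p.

Market equilibrium (private): 42.12 + 2.68x = 215.02 - 3.90x → x_m = 26.2766.
Social marginal benefit = demand + MEB = 217.37 - 3.90x.
Set SMB = MC: 217.37 - 3.90x = 42.12 + 2.68x → x* = 26.6337.
Between x* and x_m the wedge SMB − MC runs linearly from 0 to MEB(x_m), so the loss is a triangle.
DWL = ½ × 0.3571 × 2.3500 = 0.4196.

DWL = €0.42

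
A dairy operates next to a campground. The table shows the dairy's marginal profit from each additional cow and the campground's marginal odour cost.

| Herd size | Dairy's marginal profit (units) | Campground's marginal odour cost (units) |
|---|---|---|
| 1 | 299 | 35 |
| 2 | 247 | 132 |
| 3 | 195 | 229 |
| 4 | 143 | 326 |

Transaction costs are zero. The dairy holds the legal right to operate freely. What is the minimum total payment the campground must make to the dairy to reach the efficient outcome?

Left alone the dairy would choose level 4 (marginal profit stays positive).
Efficient level: k* = 2 (marginal profit ≥ marginal odour cost through 2).
The campground must at least cover the dairy's forgone profit from cutting 4→2: 195 + 143 = 338.

338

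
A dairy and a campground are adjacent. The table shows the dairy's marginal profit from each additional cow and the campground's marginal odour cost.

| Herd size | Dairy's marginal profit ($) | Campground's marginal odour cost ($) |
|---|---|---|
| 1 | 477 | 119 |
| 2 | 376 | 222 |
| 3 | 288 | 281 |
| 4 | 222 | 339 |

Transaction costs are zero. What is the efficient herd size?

3

Bargaining reaches the level where marginal profit last exceeds marginal odour cost.
That holds through level 3 (288 ≥ 281) but not at 4 (222 < 339).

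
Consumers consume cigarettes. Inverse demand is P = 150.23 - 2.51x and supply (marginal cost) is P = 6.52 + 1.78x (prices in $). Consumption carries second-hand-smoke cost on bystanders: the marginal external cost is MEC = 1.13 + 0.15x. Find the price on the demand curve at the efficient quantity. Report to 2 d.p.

P = $69.63

Social marginal benefit = demand − MEC = 149.10 - 2.66x.
Set SMB = MC: 149.10 - 2.66x = 6.52 + 1.78x → x* = 32.1126.
Consumer price on the demand curve at x*: 150.23 − 2.51×32.1126 = 69.6274.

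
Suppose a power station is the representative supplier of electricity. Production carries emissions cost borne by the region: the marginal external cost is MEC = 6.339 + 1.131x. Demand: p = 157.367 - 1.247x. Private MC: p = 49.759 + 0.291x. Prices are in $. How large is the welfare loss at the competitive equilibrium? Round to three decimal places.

DWL = $1368.537

Market equilibrium (private): 49.759 + 0.291x = 157.367 - 1.247x → x_m = 69.9662.
Social marginal cost = private MC + MEC = 56.098 + 1.422x.
Set SMC = demand: 56.098 + 1.422x = 157.367 - 1.247x → x* = 37.9427.
The welfare-loss triangle has base |x_m − x*| and height MEC(x_m) (the vertical gap between SMC and demand is zero at x* and MEC at x_m).
DWL = ½ × 32.0235 × 85.4708 = 1368.5371.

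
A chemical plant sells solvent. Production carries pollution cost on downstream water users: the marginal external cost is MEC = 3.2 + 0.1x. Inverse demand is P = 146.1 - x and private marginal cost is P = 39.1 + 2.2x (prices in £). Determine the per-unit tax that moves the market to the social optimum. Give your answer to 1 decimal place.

Social marginal cost = private MC + MEC = 42.3 + 2.3x.
Set SMC = demand: 42.3 + 2.3x = 146.1 - x → x* = 31.4545.
The Pigouvian tax equals MEC at x*: 3.2 + 0.1×31.4545 = 6.3455.

tax = £6.3 per unit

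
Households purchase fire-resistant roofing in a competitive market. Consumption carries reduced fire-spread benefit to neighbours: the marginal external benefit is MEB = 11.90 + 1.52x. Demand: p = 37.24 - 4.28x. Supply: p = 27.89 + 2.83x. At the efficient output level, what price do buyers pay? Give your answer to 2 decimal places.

P = 20.97

Social marginal benefit = demand + MEB = 49.14 - 2.76x.
Set SMB = MC: 49.14 - 2.76x = 27.89 + 2.83x → x* = 3.8014.
Consumer price on the demand curve at x*: 37.24 − 4.28×3.8014 = 20.9700.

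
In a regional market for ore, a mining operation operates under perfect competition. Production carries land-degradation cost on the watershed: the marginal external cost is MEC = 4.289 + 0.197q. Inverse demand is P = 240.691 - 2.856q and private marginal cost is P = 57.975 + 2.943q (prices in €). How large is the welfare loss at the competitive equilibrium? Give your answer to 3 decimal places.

Market equilibrium (private): 57.975 + 2.943q = 240.691 - 2.856q → q_m = 31.5082.
Social marginal cost = private MC + MEC = 62.264 + 3.140q.
Set SMC = demand: 62.264 + 3.140q = 240.691 - 2.856q → q* = 29.7577.
The loss is the area between SMC and demand from q* to q_m; with linear curves that's a triangle of height MEC(q_m).
DWL = ½ × 1.7505 × 10.4961 = 9.1867.

DWL = €9.187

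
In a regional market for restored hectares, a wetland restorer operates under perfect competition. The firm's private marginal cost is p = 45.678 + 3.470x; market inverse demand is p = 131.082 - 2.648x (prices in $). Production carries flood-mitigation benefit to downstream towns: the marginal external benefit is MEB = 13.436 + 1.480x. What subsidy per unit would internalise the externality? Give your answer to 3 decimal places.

Social marginal cost = private MC − MEB = 32.242 + 1.990x.
Set SMC = demand: 32.242 + 1.990x = 131.082 - 2.648x → x* = 21.3109.
The Pigouvian subsidy equals MEB at x*: 13.436 + 1.480×21.3109 = 44.9761.

subsidy = $44.976 per unit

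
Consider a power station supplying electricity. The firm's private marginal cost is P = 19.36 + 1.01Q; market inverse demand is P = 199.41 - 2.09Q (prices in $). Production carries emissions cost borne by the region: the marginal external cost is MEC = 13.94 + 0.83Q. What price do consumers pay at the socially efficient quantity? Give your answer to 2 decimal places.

Social marginal cost = private MC + MEC = 33.30 + 1.84Q.
Set SMC = demand: 33.30 + 1.84Q = 199.41 - 2.09Q → Q* = 42.2672.
Consumer price on the demand curve at Q*: 199.41 − 2.09×42.2672 = 111.0716.

P = $111.07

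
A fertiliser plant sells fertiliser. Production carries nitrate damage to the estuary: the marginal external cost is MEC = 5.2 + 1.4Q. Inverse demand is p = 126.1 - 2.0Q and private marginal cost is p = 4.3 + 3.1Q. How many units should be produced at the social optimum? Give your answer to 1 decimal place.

Q* = 17.9

Social marginal cost = private MC + MEC = 9.5 + 4.5Q.
Set SMC = demand: 9.5 + 4.5Q = 126.1 - 2.0Q → Q* = 17.9385.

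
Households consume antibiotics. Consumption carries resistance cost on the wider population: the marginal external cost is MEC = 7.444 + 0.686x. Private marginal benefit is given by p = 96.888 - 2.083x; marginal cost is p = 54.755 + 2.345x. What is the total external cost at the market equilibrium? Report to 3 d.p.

Market equilibrium (private): 54.755 + 2.345x = 96.888 - 2.083x → x_m = 9.5151.
Total external cost = ∫₀^{x_m} (7.444 + 0.686x) dx = 7.444×9.5151 + ½×0.686×9.5151² = 101.8846.

101.885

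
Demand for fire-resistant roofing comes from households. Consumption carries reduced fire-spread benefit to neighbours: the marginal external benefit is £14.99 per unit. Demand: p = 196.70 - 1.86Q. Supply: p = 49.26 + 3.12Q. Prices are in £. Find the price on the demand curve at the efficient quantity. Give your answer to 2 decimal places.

P = £136.03

Social marginal benefit = demand + MEB = 211.69 - 1.86Q.
Set SMB = MC: 211.69 - 1.86Q = 49.26 + 3.12Q → Q* = 32.6165.
Consumer price on the demand curve at Q*: 196.70 − 1.86×32.6165 = 136.0333.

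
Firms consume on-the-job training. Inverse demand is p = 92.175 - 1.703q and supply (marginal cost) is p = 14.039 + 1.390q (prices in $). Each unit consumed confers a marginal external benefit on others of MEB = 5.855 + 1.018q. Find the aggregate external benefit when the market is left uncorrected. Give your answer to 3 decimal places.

Market equilibrium (private): 14.039 + 1.390q = 92.175 - 1.703q → q_m = 25.2622.
Total external benefit = ∫₀^{q_m} (5.855 + 1.018q) dq = 5.855×25.2622 + ½×1.018×25.2622² = 472.7432.

$472.743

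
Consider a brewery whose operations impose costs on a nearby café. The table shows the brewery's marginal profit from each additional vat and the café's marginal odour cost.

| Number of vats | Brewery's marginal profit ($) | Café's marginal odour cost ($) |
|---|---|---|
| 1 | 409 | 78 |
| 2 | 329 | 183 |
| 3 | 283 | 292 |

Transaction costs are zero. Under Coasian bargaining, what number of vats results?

Bargaining reaches the level where marginal profit last exceeds marginal odour cost.
That holds through level 2 (329 ≥ 183) but not at 3 (283 < 292).

2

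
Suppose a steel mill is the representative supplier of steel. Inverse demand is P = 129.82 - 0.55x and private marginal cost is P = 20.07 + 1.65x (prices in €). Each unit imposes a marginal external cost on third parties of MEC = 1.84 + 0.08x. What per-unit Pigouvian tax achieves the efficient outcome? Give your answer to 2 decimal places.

Social marginal cost = private MC + MEC = 21.91 + 1.73x.
Set SMC = demand: 21.91 + 1.73x = 129.82 - 0.55x → x* = 47.3289.
The Pigouvian tax equals MEC at x*: 1.84 + 0.08×47.3289 = 5.6263.

tax = €5.63 per unit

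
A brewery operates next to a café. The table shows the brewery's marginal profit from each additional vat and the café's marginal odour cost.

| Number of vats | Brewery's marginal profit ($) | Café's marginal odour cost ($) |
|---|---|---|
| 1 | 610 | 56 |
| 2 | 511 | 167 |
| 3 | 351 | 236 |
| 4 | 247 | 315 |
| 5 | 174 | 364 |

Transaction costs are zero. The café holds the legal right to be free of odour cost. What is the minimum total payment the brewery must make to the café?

Efficient level: marginal profit ≥ marginal odour cost through level 3, so k* = 3.
With the café holding the right, the brewery must at least compensate total damage at k*: 56 + 167 + 236 = 459.

$459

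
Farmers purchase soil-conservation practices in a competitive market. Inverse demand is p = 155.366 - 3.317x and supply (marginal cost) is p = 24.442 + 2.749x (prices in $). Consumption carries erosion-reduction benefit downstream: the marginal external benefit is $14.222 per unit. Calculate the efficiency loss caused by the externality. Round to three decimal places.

Market equilibrium (private): 24.442 + 2.749x = 155.366 - 3.317x → x_m = 21.5833.
Social marginal benefit = demand + MEB = 169.588 - 3.317x.
Set SMB = MC: 169.588 - 3.317x = 24.442 + 2.749x → x* = 23.9278.
The loss is the area between SMB and MC from x* to x_m; with linear curves that's a triangle of height MEB(x_m).
DWL = ½ × 2.3445 × 14.2220 = 16.6717.

DWL = $16.672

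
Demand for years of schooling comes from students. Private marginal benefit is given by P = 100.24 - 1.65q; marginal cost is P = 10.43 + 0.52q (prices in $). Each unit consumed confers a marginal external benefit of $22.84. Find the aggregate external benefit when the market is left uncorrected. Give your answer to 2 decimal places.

$945.28

Market equilibrium (private): 10.43 + 0.52q = 100.24 - 1.65q → q_m = 41.3871.
Total external benefit = MEB × q_m = 22.84 × 41.3871 = 945.2814.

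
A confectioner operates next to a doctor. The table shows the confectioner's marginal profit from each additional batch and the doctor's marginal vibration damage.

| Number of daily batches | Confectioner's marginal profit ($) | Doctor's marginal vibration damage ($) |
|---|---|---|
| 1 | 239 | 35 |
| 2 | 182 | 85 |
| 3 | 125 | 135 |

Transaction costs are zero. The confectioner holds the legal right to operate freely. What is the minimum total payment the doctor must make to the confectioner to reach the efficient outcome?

$125

Left alone the confectioner would choose level 3 (marginal profit stays positive).
Efficient level: k* = 2 (marginal profit ≥ marginal vibration damage through 2).
The doctor must at least cover the confectioner's forgone profit from cutting 3→2: 125 = 125.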